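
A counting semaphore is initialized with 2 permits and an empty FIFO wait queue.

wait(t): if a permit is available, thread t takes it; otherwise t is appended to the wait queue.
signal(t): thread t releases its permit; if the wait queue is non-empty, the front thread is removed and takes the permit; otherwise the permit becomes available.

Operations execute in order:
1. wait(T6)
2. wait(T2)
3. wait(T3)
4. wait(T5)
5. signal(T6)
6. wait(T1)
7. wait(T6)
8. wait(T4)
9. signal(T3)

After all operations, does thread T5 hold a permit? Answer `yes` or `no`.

Answer: yes

Derivation:
Step 1: wait(T6) -> count=1 queue=[] holders={T6}
Step 2: wait(T2) -> count=0 queue=[] holders={T2,T6}
Step 3: wait(T3) -> count=0 queue=[T3] holders={T2,T6}
Step 4: wait(T5) -> count=0 queue=[T3,T5] holders={T2,T6}
Step 5: signal(T6) -> count=0 queue=[T5] holders={T2,T3}
Step 6: wait(T1) -> count=0 queue=[T5,T1] holders={T2,T3}
Step 7: wait(T6) -> count=0 queue=[T5,T1,T6] holders={T2,T3}
Step 8: wait(T4) -> count=0 queue=[T5,T1,T6,T4] holders={T2,T3}
Step 9: signal(T3) -> count=0 queue=[T1,T6,T4] holders={T2,T5}
Final holders: {T2,T5} -> T5 in holders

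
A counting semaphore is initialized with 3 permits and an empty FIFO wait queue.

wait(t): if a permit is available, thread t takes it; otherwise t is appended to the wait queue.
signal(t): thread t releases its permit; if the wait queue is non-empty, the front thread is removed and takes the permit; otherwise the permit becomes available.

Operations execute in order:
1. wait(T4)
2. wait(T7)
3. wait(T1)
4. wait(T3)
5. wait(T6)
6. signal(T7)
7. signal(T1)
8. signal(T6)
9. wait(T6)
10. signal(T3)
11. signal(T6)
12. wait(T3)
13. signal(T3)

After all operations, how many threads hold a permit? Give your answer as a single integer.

Step 1: wait(T4) -> count=2 queue=[] holders={T4}
Step 2: wait(T7) -> count=1 queue=[] holders={T4,T7}
Step 3: wait(T1) -> count=0 queue=[] holders={T1,T4,T7}
Step 4: wait(T3) -> count=0 queue=[T3] holders={T1,T4,T7}
Step 5: wait(T6) -> count=0 queue=[T3,T6] holders={T1,T4,T7}
Step 6: signal(T7) -> count=0 queue=[T6] holders={T1,T3,T4}
Step 7: signal(T1) -> count=0 queue=[] holders={T3,T4,T6}
Step 8: signal(T6) -> count=1 queue=[] holders={T3,T4}
Step 9: wait(T6) -> count=0 queue=[] holders={T3,T4,T6}
Step 10: signal(T3) -> count=1 queue=[] holders={T4,T6}
Step 11: signal(T6) -> count=2 queue=[] holders={T4}
Step 12: wait(T3) -> count=1 queue=[] holders={T3,T4}
Step 13: signal(T3) -> count=2 queue=[] holders={T4}
Final holders: {T4} -> 1 thread(s)

Answer: 1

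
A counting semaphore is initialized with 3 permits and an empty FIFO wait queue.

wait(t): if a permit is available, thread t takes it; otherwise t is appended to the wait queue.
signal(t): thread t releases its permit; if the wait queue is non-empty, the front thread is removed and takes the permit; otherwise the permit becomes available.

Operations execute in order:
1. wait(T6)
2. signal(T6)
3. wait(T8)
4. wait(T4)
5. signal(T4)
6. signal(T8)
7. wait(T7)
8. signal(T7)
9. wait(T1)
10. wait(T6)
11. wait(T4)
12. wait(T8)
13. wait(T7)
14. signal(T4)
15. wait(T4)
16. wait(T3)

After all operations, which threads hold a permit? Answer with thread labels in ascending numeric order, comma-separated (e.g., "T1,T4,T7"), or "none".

Step 1: wait(T6) -> count=2 queue=[] holders={T6}
Step 2: signal(T6) -> count=3 queue=[] holders={none}
Step 3: wait(T8) -> count=2 queue=[] holders={T8}
Step 4: wait(T4) -> count=1 queue=[] holders={T4,T8}
Step 5: signal(T4) -> count=2 queue=[] holders={T8}
Step 6: signal(T8) -> count=3 queue=[] holders={none}
Step 7: wait(T7) -> count=2 queue=[] holders={T7}
Step 8: signal(T7) -> count=3 queue=[] holders={none}
Step 9: wait(T1) -> count=2 queue=[] holders={T1}
Step 10: wait(T6) -> count=1 queue=[] holders={T1,T6}
Step 11: wait(T4) -> count=0 queue=[] holders={T1,T4,T6}
Step 12: wait(T8) -> count=0 queue=[T8] holders={T1,T4,T6}
Step 13: wait(T7) -> count=0 queue=[T8,T7] holders={T1,T4,T6}
Step 14: signal(T4) -> count=0 queue=[T7] holders={T1,T6,T8}
Step 15: wait(T4) -> count=0 queue=[T7,T4] holders={T1,T6,T8}
Step 16: wait(T3) -> count=0 queue=[T7,T4,T3] holders={T1,T6,T8}
Final holders: T1,T6,T8

Answer: T1,T6,T8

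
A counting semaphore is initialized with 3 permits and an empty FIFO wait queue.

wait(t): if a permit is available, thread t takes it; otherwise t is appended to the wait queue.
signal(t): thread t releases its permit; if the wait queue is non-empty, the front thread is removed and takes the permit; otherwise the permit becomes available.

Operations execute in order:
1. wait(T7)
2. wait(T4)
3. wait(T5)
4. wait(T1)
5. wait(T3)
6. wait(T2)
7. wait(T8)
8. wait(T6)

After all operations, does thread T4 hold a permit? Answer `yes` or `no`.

Answer: yes

Derivation:
Step 1: wait(T7) -> count=2 queue=[] holders={T7}
Step 2: wait(T4) -> count=1 queue=[] holders={T4,T7}
Step 3: wait(T5) -> count=0 queue=[] holders={T4,T5,T7}
Step 4: wait(T1) -> count=0 queue=[T1] holders={T4,T5,T7}
Step 5: wait(T3) -> count=0 queue=[T1,T3] holders={T4,T5,T7}
Step 6: wait(T2) -> count=0 queue=[T1,T3,T2] holders={T4,T5,T7}
Step 7: wait(T8) -> count=0 queue=[T1,T3,T2,T8] holders={T4,T5,T7}
Step 8: wait(T6) -> count=0 queue=[T1,T3,T2,T8,T6] holders={T4,T5,T7}
Final holders: {T4,T5,T7} -> T4 in holders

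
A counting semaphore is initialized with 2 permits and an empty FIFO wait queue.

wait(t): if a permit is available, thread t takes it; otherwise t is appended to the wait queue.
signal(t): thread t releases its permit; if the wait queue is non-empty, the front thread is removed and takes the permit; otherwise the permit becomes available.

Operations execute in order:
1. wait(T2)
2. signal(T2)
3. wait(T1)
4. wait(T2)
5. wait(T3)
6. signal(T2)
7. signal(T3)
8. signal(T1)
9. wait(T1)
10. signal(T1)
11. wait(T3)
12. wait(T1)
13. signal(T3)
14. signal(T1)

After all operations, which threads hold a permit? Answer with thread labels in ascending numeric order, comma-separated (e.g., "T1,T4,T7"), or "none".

Step 1: wait(T2) -> count=1 queue=[] holders={T2}
Step 2: signal(T2) -> count=2 queue=[] holders={none}
Step 3: wait(T1) -> count=1 queue=[] holders={T1}
Step 4: wait(T2) -> count=0 queue=[] holders={T1,T2}
Step 5: wait(T3) -> count=0 queue=[T3] holders={T1,T2}
Step 6: signal(T2) -> count=0 queue=[] holders={T1,T3}
Step 7: signal(T3) -> count=1 queue=[] holders={T1}
Step 8: signal(T1) -> count=2 queue=[] holders={none}
Step 9: wait(T1) -> count=1 queue=[] holders={T1}
Step 10: signal(T1) -> count=2 queue=[] holders={none}
Step 11: wait(T3) -> count=1 queue=[] holders={T3}
Step 12: wait(T1) -> count=0 queue=[] holders={T1,T3}
Step 13: signal(T3) -> count=1 queue=[] holders={T1}
Step 14: signal(T1) -> count=2 queue=[] holders={none}
Final holders: none

Answer: none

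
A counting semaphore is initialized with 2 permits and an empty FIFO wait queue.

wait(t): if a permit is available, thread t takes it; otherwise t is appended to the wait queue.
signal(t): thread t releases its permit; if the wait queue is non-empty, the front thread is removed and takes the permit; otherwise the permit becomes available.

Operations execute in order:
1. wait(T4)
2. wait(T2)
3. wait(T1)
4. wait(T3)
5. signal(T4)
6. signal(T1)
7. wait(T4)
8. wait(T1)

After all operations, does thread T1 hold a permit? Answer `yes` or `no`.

Step 1: wait(T4) -> count=1 queue=[] holders={T4}
Step 2: wait(T2) -> count=0 queue=[] holders={T2,T4}
Step 3: wait(T1) -> count=0 queue=[T1] holders={T2,T4}
Step 4: wait(T3) -> count=0 queue=[T1,T3] holders={T2,T4}
Step 5: signal(T4) -> count=0 queue=[T3] holders={T1,T2}
Step 6: signal(T1) -> count=0 queue=[] holders={T2,T3}
Step 7: wait(T4) -> count=0 queue=[T4] holders={T2,T3}
Step 8: wait(T1) -> count=0 queue=[T4,T1] holders={T2,T3}
Final holders: {T2,T3} -> T1 not in holders

Answer: no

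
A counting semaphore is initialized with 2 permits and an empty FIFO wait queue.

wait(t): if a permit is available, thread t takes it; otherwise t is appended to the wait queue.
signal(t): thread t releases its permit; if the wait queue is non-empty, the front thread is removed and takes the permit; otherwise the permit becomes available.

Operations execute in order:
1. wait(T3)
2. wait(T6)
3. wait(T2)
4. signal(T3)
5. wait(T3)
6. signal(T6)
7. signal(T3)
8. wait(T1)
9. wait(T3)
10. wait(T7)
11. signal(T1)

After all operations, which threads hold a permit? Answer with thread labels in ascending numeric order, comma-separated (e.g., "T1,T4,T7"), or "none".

Answer: T2,T3

Derivation:
Step 1: wait(T3) -> count=1 queue=[] holders={T3}
Step 2: wait(T6) -> count=0 queue=[] holders={T3,T6}
Step 3: wait(T2) -> count=0 queue=[T2] holders={T3,T6}
Step 4: signal(T3) -> count=0 queue=[] holders={T2,T6}
Step 5: wait(T3) -> count=0 queue=[T3] holders={T2,T6}
Step 6: signal(T6) -> count=0 queue=[] holders={T2,T3}
Step 7: signal(T3) -> count=1 queue=[] holders={T2}
Step 8: wait(T1) -> count=0 queue=[] holders={T1,T2}
Step 9: wait(T3) -> count=0 queue=[T3] holders={T1,T2}
Step 10: wait(T7) -> count=0 queue=[T3,T7] holders={T1,T2}
Step 11: signal(T1) -> count=0 queue=[T7] holders={T2,T3}
Final holders: T2,T3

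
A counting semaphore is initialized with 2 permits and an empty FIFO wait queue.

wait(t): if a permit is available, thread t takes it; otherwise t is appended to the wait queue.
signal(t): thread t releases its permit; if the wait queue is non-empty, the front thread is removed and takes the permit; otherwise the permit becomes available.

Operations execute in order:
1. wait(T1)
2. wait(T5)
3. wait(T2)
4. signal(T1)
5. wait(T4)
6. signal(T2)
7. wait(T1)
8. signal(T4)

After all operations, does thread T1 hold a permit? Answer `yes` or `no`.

Step 1: wait(T1) -> count=1 queue=[] holders={T1}
Step 2: wait(T5) -> count=0 queue=[] holders={T1,T5}
Step 3: wait(T2) -> count=0 queue=[T2] holders={T1,T5}
Step 4: signal(T1) -> count=0 queue=[] holders={T2,T5}
Step 5: wait(T4) -> count=0 queue=[T4] holders={T2,T5}
Step 6: signal(T2) -> count=0 queue=[] holders={T4,T5}
Step 7: wait(T1) -> count=0 queue=[T1] holders={T4,T5}
Step 8: signal(T4) -> count=0 queue=[] holders={T1,T5}
Final holders: {T1,T5} -> T1 in holders

Answer: yes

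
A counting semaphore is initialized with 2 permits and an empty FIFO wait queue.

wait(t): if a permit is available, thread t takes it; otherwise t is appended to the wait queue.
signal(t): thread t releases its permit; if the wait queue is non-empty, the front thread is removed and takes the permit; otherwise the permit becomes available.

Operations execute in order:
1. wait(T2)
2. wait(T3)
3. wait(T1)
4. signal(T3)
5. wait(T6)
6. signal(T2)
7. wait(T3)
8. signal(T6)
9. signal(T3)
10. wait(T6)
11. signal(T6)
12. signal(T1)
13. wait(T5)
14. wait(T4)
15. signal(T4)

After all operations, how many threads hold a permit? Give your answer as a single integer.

Answer: 1

Derivation:
Step 1: wait(T2) -> count=1 queue=[] holders={T2}
Step 2: wait(T3) -> count=0 queue=[] holders={T2,T3}
Step 3: wait(T1) -> count=0 queue=[T1] holders={T2,T3}
Step 4: signal(T3) -> count=0 queue=[] holders={T1,T2}
Step 5: wait(T6) -> count=0 queue=[T6] holders={T1,T2}
Step 6: signal(T2) -> count=0 queue=[] holders={T1,T6}
Step 7: wait(T3) -> count=0 queue=[T3] holders={T1,T6}
Step 8: signal(T6) -> count=0 queue=[] holders={T1,T3}
Step 9: signal(T3) -> count=1 queue=[] holders={T1}
Step 10: wait(T6) -> count=0 queue=[] holders={T1,T6}
Step 11: signal(T6) -> count=1 queue=[] holders={T1}
Step 12: signal(T1) -> count=2 queue=[] holders={none}
Step 13: wait(T5) -> count=1 queue=[] holders={T5}
Step 14: wait(T4) -> count=0 queue=[] holders={T4,T5}
Step 15: signal(T4) -> count=1 queue=[] holders={T5}
Final holders: {T5} -> 1 thread(s)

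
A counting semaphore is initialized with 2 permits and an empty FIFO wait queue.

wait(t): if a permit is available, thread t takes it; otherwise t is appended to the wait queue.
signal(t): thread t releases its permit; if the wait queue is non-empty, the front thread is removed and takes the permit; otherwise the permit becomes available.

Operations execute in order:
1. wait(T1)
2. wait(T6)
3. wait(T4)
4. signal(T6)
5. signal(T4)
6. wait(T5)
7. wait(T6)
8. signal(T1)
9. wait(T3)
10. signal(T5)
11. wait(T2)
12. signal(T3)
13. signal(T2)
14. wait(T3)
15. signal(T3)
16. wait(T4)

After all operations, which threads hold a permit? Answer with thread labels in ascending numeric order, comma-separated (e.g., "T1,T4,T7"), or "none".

Answer: T4,T6

Derivation:
Step 1: wait(T1) -> count=1 queue=[] holders={T1}
Step 2: wait(T6) -> count=0 queue=[] holders={T1,T6}
Step 3: wait(T4) -> count=0 queue=[T4] holders={T1,T6}
Step 4: signal(T6) -> count=0 queue=[] holders={T1,T4}
Step 5: signal(T4) -> count=1 queue=[] holders={T1}
Step 6: wait(T5) -> count=0 queue=[] holders={T1,T5}
Step 7: wait(T6) -> count=0 queue=[T6] holders={T1,T5}
Step 8: signal(T1) -> count=0 queue=[] holders={T5,T6}
Step 9: wait(T3) -> count=0 queue=[T3] holders={T5,T6}
Step 10: signal(T5) -> count=0 queue=[] holders={T3,T6}
Step 11: wait(T2) -> count=0 queue=[T2] holders={T3,T6}
Step 12: signal(T3) -> count=0 queue=[] holders={T2,T6}
Step 13: signal(T2) -> count=1 queue=[] holders={T6}
Step 14: wait(T3) -> count=0 queue=[] holders={T3,T6}
Step 15: signal(T3) -> count=1 queue=[] holders={T6}
Step 16: wait(T4) -> count=0 queue=[] holders={T4,T6}
Final holders: T4,T6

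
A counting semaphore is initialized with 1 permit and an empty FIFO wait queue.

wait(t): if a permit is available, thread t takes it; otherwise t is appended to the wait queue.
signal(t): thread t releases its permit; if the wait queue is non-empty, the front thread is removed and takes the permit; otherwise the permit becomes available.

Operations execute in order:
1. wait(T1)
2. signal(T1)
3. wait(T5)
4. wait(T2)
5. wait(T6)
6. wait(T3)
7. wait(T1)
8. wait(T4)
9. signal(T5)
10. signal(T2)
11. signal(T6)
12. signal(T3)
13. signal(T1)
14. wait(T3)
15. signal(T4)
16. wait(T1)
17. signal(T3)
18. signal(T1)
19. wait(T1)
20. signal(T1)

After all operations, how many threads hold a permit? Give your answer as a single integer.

Answer: 0

Derivation:
Step 1: wait(T1) -> count=0 queue=[] holders={T1}
Step 2: signal(T1) -> count=1 queue=[] holders={none}
Step 3: wait(T5) -> count=0 queue=[] holders={T5}
Step 4: wait(T2) -> count=0 queue=[T2] holders={T5}
Step 5: wait(T6) -> count=0 queue=[T2,T6] holders={T5}
Step 6: wait(T3) -> count=0 queue=[T2,T6,T3] holders={T5}
Step 7: wait(T1) -> count=0 queue=[T2,T6,T3,T1] holders={T5}
Step 8: wait(T4) -> count=0 queue=[T2,T6,T3,T1,T4] holders={T5}
Step 9: signal(T5) -> count=0 queue=[T6,T3,T1,T4] holders={T2}
Step 10: signal(T2) -> count=0 queue=[T3,T1,T4] holders={T6}
Step 11: signal(T6) -> count=0 queue=[T1,T4] holders={T3}
Step 12: signal(T3) -> count=0 queue=[T4] holders={T1}
Step 13: signal(T1) -> count=0 queue=[] holders={T4}
Step 14: wait(T3) -> count=0 queue=[T3] holders={T4}
Step 15: signal(T4) -> count=0 queue=[] holders={T3}
Step 16: wait(T1) -> count=0 queue=[T1] holders={T3}
Step 17: signal(T3) -> count=0 queue=[] holders={T1}
Step 18: signal(T1) -> count=1 queue=[] holders={none}
Step 19: wait(T1) -> count=0 queue=[] holders={T1}
Step 20: signal(T1) -> count=1 queue=[] holders={none}
Final holders: {none} -> 0 thread(s)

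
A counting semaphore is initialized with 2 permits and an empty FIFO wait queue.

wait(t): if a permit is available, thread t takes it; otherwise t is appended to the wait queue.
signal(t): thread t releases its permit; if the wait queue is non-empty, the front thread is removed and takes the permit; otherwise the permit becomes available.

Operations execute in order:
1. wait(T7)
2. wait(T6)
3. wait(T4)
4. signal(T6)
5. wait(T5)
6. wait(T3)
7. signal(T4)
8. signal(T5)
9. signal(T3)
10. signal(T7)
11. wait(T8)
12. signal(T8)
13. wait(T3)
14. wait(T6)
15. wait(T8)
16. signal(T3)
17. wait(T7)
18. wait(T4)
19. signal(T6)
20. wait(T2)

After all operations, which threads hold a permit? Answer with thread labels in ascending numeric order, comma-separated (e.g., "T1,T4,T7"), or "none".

Step 1: wait(T7) -> count=1 queue=[] holders={T7}
Step 2: wait(T6) -> count=0 queue=[] holders={T6,T7}
Step 3: wait(T4) -> count=0 queue=[T4] holders={T6,T7}
Step 4: signal(T6) -> count=0 queue=[] holders={T4,T7}
Step 5: wait(T5) -> count=0 queue=[T5] holders={T4,T7}
Step 6: wait(T3) -> count=0 queue=[T5,T3] holders={T4,T7}
Step 7: signal(T4) -> count=0 queue=[T3] holders={T5,T7}
Step 8: signal(T5) -> count=0 queue=[] holders={T3,T7}
Step 9: signal(T3) -> count=1 queue=[] holders={T7}
Step 10: signal(T7) -> count=2 queue=[] holders={none}
Step 11: wait(T8) -> count=1 queue=[] holders={T8}
Step 12: signal(T8) -> count=2 queue=[] holders={none}
Step 13: wait(T3) -> count=1 queue=[] holders={T3}
Step 14: wait(T6) -> count=0 queue=[] holders={T3,T6}
Step 15: wait(T8) -> count=0 queue=[T8] holders={T3,T6}
Step 16: signal(T3) -> count=0 queue=[] holders={T6,T8}
Step 17: wait(T7) -> count=0 queue=[T7] holders={T6,T8}
Step 18: wait(T4) -> count=0 queue=[T7,T4] holders={T6,T8}
Step 19: signal(T6) -> count=0 queue=[T4] holders={T7,T8}
Step 20: wait(T2) -> count=0 queue=[T4,T2] holders={T7,T8}
Final holders: T7,T8

Answer: T7,T8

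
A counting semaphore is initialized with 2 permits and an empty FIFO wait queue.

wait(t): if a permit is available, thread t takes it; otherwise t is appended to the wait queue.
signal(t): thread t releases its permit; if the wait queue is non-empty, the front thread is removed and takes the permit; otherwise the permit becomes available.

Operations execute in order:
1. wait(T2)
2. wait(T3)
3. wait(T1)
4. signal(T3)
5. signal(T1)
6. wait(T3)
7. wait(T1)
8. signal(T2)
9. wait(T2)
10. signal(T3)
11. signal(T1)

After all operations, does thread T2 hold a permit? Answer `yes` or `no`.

Step 1: wait(T2) -> count=1 queue=[] holders={T2}
Step 2: wait(T3) -> count=0 queue=[] holders={T2,T3}
Step 3: wait(T1) -> count=0 queue=[T1] holders={T2,T3}
Step 4: signal(T3) -> count=0 queue=[] holders={T1,T2}
Step 5: signal(T1) -> count=1 queue=[] holders={T2}
Step 6: wait(T3) -> count=0 queue=[] holders={T2,T3}
Step 7: wait(T1) -> count=0 queue=[T1] holders={T2,T3}
Step 8: signal(T2) -> count=0 queue=[] holders={T1,T3}
Step 9: wait(T2) -> count=0 queue=[T2] holders={T1,T3}
Step 10: signal(T3) -> count=0 queue=[] holders={T1,T2}
Step 11: signal(T1) -> count=1 queue=[] holders={T2}
Final holders: {T2} -> T2 in holders

Answer: yes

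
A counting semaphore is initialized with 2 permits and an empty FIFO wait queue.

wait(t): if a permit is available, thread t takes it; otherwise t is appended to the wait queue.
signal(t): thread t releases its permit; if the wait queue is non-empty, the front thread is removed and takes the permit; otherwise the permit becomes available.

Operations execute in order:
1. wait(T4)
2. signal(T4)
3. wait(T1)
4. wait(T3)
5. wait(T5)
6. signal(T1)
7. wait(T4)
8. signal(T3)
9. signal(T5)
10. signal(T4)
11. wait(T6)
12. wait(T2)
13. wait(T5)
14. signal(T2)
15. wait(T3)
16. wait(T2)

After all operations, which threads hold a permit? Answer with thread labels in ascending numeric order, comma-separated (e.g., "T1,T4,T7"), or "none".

Answer: T5,T6

Derivation:
Step 1: wait(T4) -> count=1 queue=[] holders={T4}
Step 2: signal(T4) -> count=2 queue=[] holders={none}
Step 3: wait(T1) -> count=1 queue=[] holders={T1}
Step 4: wait(T3) -> count=0 queue=[] holders={T1,T3}
Step 5: wait(T5) -> count=0 queue=[T5] holders={T1,T3}
Step 6: signal(T1) -> count=0 queue=[] holders={T3,T5}
Step 7: wait(T4) -> count=0 queue=[T4] holders={T3,T5}
Step 8: signal(T3) -> count=0 queue=[] holders={T4,T5}
Step 9: signal(T5) -> count=1 queue=[] holders={T4}
Step 10: signal(T4) -> count=2 queue=[] holders={none}
Step 11: wait(T6) -> count=1 queue=[] holders={T6}
Step 12: wait(T2) -> count=0 queue=[] holders={T2,T6}
Step 13: wait(T5) -> count=0 queue=[T5] holders={T2,T6}
Step 14: signal(T2) -> count=0 queue=[] holders={T5,T6}
Step 15: wait(T3) -> count=0 queue=[T3] holders={T5,T6}
Step 16: wait(T2) -> count=0 queue=[T3,T2] holders={T5,T6}
Final holders: T5,T6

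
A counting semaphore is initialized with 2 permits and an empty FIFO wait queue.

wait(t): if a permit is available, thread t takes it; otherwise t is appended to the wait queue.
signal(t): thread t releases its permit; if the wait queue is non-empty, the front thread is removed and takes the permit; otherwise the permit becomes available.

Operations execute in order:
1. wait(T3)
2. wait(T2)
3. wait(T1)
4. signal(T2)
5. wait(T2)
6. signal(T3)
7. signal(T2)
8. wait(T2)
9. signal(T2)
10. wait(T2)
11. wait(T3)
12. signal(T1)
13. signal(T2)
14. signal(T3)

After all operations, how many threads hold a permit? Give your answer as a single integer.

Answer: 0

Derivation:
Step 1: wait(T3) -> count=1 queue=[] holders={T3}
Step 2: wait(T2) -> count=0 queue=[] holders={T2,T3}
Step 3: wait(T1) -> count=0 queue=[T1] holders={T2,T3}
Step 4: signal(T2) -> count=0 queue=[] holders={T1,T3}
Step 5: wait(T2) -> count=0 queue=[T2] holders={T1,T3}
Step 6: signal(T3) -> count=0 queue=[] holders={T1,T2}
Step 7: signal(T2) -> count=1 queue=[] holders={T1}
Step 8: wait(T2) -> count=0 queue=[] holders={T1,T2}
Step 9: signal(T2) -> count=1 queue=[] holders={T1}
Step 10: wait(T2) -> count=0 queue=[] holders={T1,T2}
Step 11: wait(T3) -> count=0 queue=[T3] holders={T1,T2}
Step 12: signal(T1) -> count=0 queue=[] holders={T2,T3}
Step 13: signal(T2) -> count=1 queue=[] holders={T3}
Step 14: signal(T3) -> count=2 queue=[] holders={none}
Final holders: {none} -> 0 thread(s)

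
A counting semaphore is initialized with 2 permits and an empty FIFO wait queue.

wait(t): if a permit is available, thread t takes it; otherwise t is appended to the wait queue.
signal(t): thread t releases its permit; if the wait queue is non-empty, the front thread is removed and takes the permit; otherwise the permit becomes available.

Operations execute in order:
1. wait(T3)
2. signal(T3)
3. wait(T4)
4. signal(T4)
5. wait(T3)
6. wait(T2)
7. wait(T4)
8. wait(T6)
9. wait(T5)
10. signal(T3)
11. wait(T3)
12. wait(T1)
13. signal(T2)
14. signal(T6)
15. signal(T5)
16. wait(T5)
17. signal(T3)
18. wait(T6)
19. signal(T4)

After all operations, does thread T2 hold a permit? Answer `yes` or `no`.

Answer: no

Derivation:
Step 1: wait(T3) -> count=1 queue=[] holders={T3}
Step 2: signal(T3) -> count=2 queue=[] holders={none}
Step 3: wait(T4) -> count=1 queue=[] holders={T4}
Step 4: signal(T4) -> count=2 queue=[] holders={none}
Step 5: wait(T3) -> count=1 queue=[] holders={T3}
Step 6: wait(T2) -> count=0 queue=[] holders={T2,T3}
Step 7: wait(T4) -> count=0 queue=[T4] holders={T2,T3}
Step 8: wait(T6) -> count=0 queue=[T4,T6] holders={T2,T3}
Step 9: wait(T5) -> count=0 queue=[T4,T6,T5] holders={T2,T3}
Step 10: signal(T3) -> count=0 queue=[T6,T5] holders={T2,T4}
Step 11: wait(T3) -> count=0 queue=[T6,T5,T3] holders={T2,T4}
Step 12: wait(T1) -> count=0 queue=[T6,T5,T3,T1] holders={T2,T4}
Step 13: signal(T2) -> count=0 queue=[T5,T3,T1] holders={T4,T6}
Step 14: signal(T6) -> count=0 queue=[T3,T1] holders={T4,T5}
Step 15: signal(T5) -> count=0 queue=[T1] holders={T3,T4}
Step 16: wait(T5) -> count=0 queue=[T1,T5] holders={T3,T4}
Step 17: signal(T3) -> count=0 queue=[T5] holders={T1,T4}
Step 18: wait(T6) -> count=0 queue=[T5,T6] holders={T1,T4}
Step 19: signal(T4) -> count=0 queue=[T6] holders={T1,T5}
Final holders: {T1,T5} -> T2 not in holders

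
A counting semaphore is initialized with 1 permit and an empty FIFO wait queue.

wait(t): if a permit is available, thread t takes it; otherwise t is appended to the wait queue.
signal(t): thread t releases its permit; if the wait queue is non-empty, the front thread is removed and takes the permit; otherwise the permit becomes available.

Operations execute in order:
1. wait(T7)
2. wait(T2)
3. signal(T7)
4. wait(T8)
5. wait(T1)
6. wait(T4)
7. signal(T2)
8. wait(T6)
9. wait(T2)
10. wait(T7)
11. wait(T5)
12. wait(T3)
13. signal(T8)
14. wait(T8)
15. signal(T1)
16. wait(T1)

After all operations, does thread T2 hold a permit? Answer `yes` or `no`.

Step 1: wait(T7) -> count=0 queue=[] holders={T7}
Step 2: wait(T2) -> count=0 queue=[T2] holders={T7}
Step 3: signal(T7) -> count=0 queue=[] holders={T2}
Step 4: wait(T8) -> count=0 queue=[T8] holders={T2}
Step 5: wait(T1) -> count=0 queue=[T8,T1] holders={T2}
Step 6: wait(T4) -> count=0 queue=[T8,T1,T4] holders={T2}
Step 7: signal(T2) -> count=0 queue=[T1,T4] holders={T8}
Step 8: wait(T6) -> count=0 queue=[T1,T4,T6] holders={T8}
Step 9: wait(T2) -> count=0 queue=[T1,T4,T6,T2] holders={T8}
Step 10: wait(T7) -> count=0 queue=[T1,T4,T6,T2,T7] holders={T8}
Step 11: wait(T5) -> count=0 queue=[T1,T4,T6,T2,T7,T5] holders={T8}
Step 12: wait(T3) -> count=0 queue=[T1,T4,T6,T2,T7,T5,T3] holders={T8}
Step 13: signal(T8) -> count=0 queue=[T4,T6,T2,T7,T5,T3] holders={T1}
Step 14: wait(T8) -> count=0 queue=[T4,T6,T2,T7,T5,T3,T8] holders={T1}
Step 15: signal(T1) -> count=0 queue=[T6,T2,T7,T5,T3,T8] holders={T4}
Step 16: wait(T1) -> count=0 queue=[T6,T2,T7,T5,T3,T8,T1] holders={T4}
Final holders: {T4} -> T2 not in holders

Answer: no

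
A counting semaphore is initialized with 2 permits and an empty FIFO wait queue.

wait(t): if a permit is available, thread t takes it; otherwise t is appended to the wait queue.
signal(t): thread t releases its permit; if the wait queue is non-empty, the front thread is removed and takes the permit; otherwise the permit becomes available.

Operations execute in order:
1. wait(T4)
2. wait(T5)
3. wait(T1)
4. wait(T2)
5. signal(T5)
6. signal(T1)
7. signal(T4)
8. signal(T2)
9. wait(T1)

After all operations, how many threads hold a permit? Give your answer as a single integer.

Answer: 1

Derivation:
Step 1: wait(T4) -> count=1 queue=[] holders={T4}
Step 2: wait(T5) -> count=0 queue=[] holders={T4,T5}
Step 3: wait(T1) -> count=0 queue=[T1] holders={T4,T5}
Step 4: wait(T2) -> count=0 queue=[T1,T2] holders={T4,T5}
Step 5: signal(T5) -> count=0 queue=[T2] holders={T1,T4}
Step 6: signal(T1) -> count=0 queue=[] holders={T2,T4}
Step 7: signal(T4) -> count=1 queue=[] holders={T2}
Step 8: signal(T2) -> count=2 queue=[] holders={none}
Step 9: wait(T1) -> count=1 queue=[] holders={T1}
Final holders: {T1} -> 1 thread(s)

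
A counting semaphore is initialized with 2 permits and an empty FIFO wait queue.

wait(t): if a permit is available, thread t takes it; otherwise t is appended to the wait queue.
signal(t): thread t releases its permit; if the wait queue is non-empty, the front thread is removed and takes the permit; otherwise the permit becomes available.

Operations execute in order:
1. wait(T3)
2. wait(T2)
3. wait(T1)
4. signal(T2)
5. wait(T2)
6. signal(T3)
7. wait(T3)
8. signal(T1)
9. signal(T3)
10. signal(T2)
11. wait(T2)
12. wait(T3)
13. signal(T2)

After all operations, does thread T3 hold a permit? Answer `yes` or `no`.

Step 1: wait(T3) -> count=1 queue=[] holders={T3}
Step 2: wait(T2) -> count=0 queue=[] holders={T2,T3}
Step 3: wait(T1) -> count=0 queue=[T1] holders={T2,T3}
Step 4: signal(T2) -> count=0 queue=[] holders={T1,T3}
Step 5: wait(T2) -> count=0 queue=[T2] holders={T1,T3}
Step 6: signal(T3) -> count=0 queue=[] holders={T1,T2}
Step 7: wait(T3) -> count=0 queue=[T3] holders={T1,T2}
Step 8: signal(T1) -> count=0 queue=[] holders={T2,T3}
Step 9: signal(T3) -> count=1 queue=[] holders={T2}
Step 10: signal(T2) -> count=2 queue=[] holders={none}
Step 11: wait(T2) -> count=1 queue=[] holders={T2}
Step 12: wait(T3) -> count=0 queue=[] holders={T2,T3}
Step 13: signal(T2) -> count=1 queue=[] holders={T3}
Final holders: {T3} -> T3 in holders

Answer: yes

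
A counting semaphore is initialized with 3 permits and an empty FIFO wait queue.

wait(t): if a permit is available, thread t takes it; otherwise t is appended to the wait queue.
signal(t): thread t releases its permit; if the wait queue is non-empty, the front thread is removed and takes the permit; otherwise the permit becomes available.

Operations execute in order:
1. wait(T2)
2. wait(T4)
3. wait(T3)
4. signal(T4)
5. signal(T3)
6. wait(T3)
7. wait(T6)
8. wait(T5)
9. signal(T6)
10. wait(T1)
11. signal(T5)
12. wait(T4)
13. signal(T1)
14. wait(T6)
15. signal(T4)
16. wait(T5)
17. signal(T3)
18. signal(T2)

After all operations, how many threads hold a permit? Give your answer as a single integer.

Step 1: wait(T2) -> count=2 queue=[] holders={T2}
Step 2: wait(T4) -> count=1 queue=[] holders={T2,T4}
Step 3: wait(T3) -> count=0 queue=[] holders={T2,T3,T4}
Step 4: signal(T4) -> count=1 queue=[] holders={T2,T3}
Step 5: signal(T3) -> count=2 queue=[] holders={T2}
Step 6: wait(T3) -> count=1 queue=[] holders={T2,T3}
Step 7: wait(T6) -> count=0 queue=[] holders={T2,T3,T6}
Step 8: wait(T5) -> count=0 queue=[T5] holders={T2,T3,T6}
Step 9: signal(T6) -> count=0 queue=[] holders={T2,T3,T5}
Step 10: wait(T1) -> count=0 queue=[T1] holders={T2,T3,T5}
Step 11: signal(T5) -> count=0 queue=[] holders={T1,T2,T3}
Step 12: wait(T4) -> count=0 queue=[T4] holders={T1,T2,T3}
Step 13: signal(T1) -> count=0 queue=[] holders={T2,T3,T4}
Step 14: wait(T6) -> count=0 queue=[T6] holders={T2,T3,T4}
Step 15: signal(T4) -> count=0 queue=[] holders={T2,T3,T6}
Step 16: wait(T5) -> count=0 queue=[T5] holders={T2,T3,T6}
Step 17: signal(T3) -> count=0 queue=[] holders={T2,T5,T6}
Step 18: signal(T2) -> count=1 queue=[] holders={T5,T6}
Final holders: {T5,T6} -> 2 thread(s)

Answer: 2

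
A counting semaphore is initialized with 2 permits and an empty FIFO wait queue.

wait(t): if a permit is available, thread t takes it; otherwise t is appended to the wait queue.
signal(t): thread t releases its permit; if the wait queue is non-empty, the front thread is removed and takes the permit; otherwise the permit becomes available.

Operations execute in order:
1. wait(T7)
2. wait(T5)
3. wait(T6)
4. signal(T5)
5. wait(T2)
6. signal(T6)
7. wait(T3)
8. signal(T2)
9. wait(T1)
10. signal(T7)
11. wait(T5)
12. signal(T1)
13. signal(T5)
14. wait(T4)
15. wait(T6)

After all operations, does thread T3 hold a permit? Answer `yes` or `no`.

Answer: yes

Derivation:
Step 1: wait(T7) -> count=1 queue=[] holders={T7}
Step 2: wait(T5) -> count=0 queue=[] holders={T5,T7}
Step 3: wait(T6) -> count=0 queue=[T6] holders={T5,T7}
Step 4: signal(T5) -> count=0 queue=[] holders={T6,T7}
Step 5: wait(T2) -> count=0 queue=[T2] holders={T6,T7}
Step 6: signal(T6) -> count=0 queue=[] holders={T2,T7}
Step 7: wait(T3) -> count=0 queue=[T3] holders={T2,T7}
Step 8: signal(T2) -> count=0 queue=[] holders={T3,T7}
Step 9: wait(T1) -> count=0 queue=[T1] holders={T3,T7}
Step 10: signal(T7) -> count=0 queue=[] holders={T1,T3}
Step 11: wait(T5) -> count=0 queue=[T5] holders={T1,T3}
Step 12: signal(T1) -> count=0 queue=[] holders={T3,T5}
Step 13: signal(T5) -> count=1 queue=[] holders={T3}
Step 14: wait(T4) -> count=0 queue=[] holders={T3,T4}
Step 15: wait(T6) -> count=0 queue=[T6] holders={T3,T4}
Final holders: {T3,T4} -> T3 in holders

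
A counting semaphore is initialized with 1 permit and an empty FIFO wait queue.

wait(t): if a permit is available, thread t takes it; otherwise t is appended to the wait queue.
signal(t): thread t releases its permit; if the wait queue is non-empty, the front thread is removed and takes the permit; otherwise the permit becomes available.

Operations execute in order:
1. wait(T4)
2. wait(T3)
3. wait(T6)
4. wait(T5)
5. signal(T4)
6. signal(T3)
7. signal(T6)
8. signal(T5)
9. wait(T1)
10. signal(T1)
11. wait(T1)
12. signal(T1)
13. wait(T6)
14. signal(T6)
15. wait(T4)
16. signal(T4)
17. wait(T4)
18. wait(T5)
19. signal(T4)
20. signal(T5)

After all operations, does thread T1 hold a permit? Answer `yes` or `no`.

Answer: no

Derivation:
Step 1: wait(T4) -> count=0 queue=[] holders={T4}
Step 2: wait(T3) -> count=0 queue=[T3] holders={T4}
Step 3: wait(T6) -> count=0 queue=[T3,T6] holders={T4}
Step 4: wait(T5) -> count=0 queue=[T3,T6,T5] holders={T4}
Step 5: signal(T4) -> count=0 queue=[T6,T5] holders={T3}
Step 6: signal(T3) -> count=0 queue=[T5] holders={T6}
Step 7: signal(T6) -> count=0 queue=[] holders={T5}
Step 8: signal(T5) -> count=1 queue=[] holders={none}
Step 9: wait(T1) -> count=0 queue=[] holders={T1}
Step 10: signal(T1) -> count=1 queue=[] holders={none}
Step 11: wait(T1) -> count=0 queue=[] holders={T1}
Step 12: signal(T1) -> count=1 queue=[] holders={none}
Step 13: wait(T6) -> count=0 queue=[] holders={T6}
Step 14: signal(T6) -> count=1 queue=[] holders={none}
Step 15: wait(T4) -> count=0 queue=[] holders={T4}
Step 16: signal(T4) -> count=1 queue=[] holders={none}
Step 17: wait(T4) -> count=0 queue=[] holders={T4}
Step 18: wait(T5) -> count=0 queue=[T5] holders={T4}
Step 19: signal(T4) -> count=0 queue=[] holders={T5}
Step 20: signal(T5) -> count=1 queue=[] holders={none}
Final holders: {none} -> T1 not in holders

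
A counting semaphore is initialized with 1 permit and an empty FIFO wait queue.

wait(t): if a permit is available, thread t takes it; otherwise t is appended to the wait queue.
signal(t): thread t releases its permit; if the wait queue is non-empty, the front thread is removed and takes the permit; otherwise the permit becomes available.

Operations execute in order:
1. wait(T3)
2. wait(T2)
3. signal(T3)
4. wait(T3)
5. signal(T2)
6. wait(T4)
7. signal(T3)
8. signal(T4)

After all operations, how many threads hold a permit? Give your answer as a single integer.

Step 1: wait(T3) -> count=0 queue=[] holders={T3}
Step 2: wait(T2) -> count=0 queue=[T2] holders={T3}
Step 3: signal(T3) -> count=0 queue=[] holders={T2}
Step 4: wait(T3) -> count=0 queue=[T3] holders={T2}
Step 5: signal(T2) -> count=0 queue=[] holders={T3}
Step 6: wait(T4) -> count=0 queue=[T4] holders={T3}
Step 7: signal(T3) -> count=0 queue=[] holders={T4}
Step 8: signal(T4) -> count=1 queue=[] holders={none}
Final holders: {none} -> 0 thread(s)

Answer: 0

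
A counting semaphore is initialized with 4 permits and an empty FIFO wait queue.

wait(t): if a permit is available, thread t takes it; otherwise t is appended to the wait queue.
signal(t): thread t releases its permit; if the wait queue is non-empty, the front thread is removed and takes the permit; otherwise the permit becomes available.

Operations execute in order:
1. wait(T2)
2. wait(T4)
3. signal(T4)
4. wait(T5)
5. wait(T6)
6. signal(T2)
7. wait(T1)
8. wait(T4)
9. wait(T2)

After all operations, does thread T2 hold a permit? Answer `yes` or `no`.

Step 1: wait(T2) -> count=3 queue=[] holders={T2}
Step 2: wait(T4) -> count=2 queue=[] holders={T2,T4}
Step 3: signal(T4) -> count=3 queue=[] holders={T2}
Step 4: wait(T5) -> count=2 queue=[] holders={T2,T5}
Step 5: wait(T6) -> count=1 queue=[] holders={T2,T5,T6}
Step 6: signal(T2) -> count=2 queue=[] holders={T5,T6}
Step 7: wait(T1) -> count=1 queue=[] holders={T1,T5,T6}
Step 8: wait(T4) -> count=0 queue=[] holders={T1,T4,T5,T6}
Step 9: wait(T2) -> count=0 queue=[T2] holders={T1,T4,T5,T6}
Final holders: {T1,T4,T5,T6} -> T2 not in holders

Answer: no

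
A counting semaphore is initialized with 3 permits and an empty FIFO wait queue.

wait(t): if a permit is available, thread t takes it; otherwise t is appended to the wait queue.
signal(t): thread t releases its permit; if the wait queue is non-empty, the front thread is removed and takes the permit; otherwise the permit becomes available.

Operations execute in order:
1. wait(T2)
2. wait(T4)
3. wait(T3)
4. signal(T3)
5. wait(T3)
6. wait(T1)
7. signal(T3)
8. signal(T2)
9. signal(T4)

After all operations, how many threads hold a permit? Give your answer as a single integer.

Answer: 1

Derivation:
Step 1: wait(T2) -> count=2 queue=[] holders={T2}
Step 2: wait(T4) -> count=1 queue=[] holders={T2,T4}
Step 3: wait(T3) -> count=0 queue=[] holders={T2,T3,T4}
Step 4: signal(T3) -> count=1 queue=[] holders={T2,T4}
Step 5: wait(T3) -> count=0 queue=[] holders={T2,T3,T4}
Step 6: wait(T1) -> count=0 queue=[T1] holders={T2,T3,T4}
Step 7: signal(T3) -> count=0 queue=[] holders={T1,T2,T4}
Step 8: signal(T2) -> count=1 queue=[] holders={T1,T4}
Step 9: signal(T4) -> count=2 queue=[] holders={T1}
Final holders: {T1} -> 1 thread(s)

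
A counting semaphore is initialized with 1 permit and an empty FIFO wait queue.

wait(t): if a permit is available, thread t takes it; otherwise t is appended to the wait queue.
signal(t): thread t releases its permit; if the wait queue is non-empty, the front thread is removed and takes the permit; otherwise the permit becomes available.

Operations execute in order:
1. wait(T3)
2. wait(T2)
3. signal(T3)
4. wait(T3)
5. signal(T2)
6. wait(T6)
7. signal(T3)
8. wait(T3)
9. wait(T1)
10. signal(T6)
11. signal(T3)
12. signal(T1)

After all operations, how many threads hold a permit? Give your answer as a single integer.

Answer: 0

Derivation:
Step 1: wait(T3) -> count=0 queue=[] holders={T3}
Step 2: wait(T2) -> count=0 queue=[T2] holders={T3}
Step 3: signal(T3) -> count=0 queue=[] holders={T2}
Step 4: wait(T3) -> count=0 queue=[T3] holders={T2}
Step 5: signal(T2) -> count=0 queue=[] holders={T3}
Step 6: wait(T6) -> count=0 queue=[T6] holders={T3}
Step 7: signal(T3) -> count=0 queue=[] holders={T6}
Step 8: wait(T3) -> count=0 queue=[T3] holders={T6}
Step 9: wait(T1) -> count=0 queue=[T3,T1] holders={T6}
Step 10: signal(T6) -> count=0 queue=[T1] holders={T3}
Step 11: signal(T3) -> count=0 queue=[] holders={T1}
Step 12: signal(T1) -> count=1 queue=[] holders={none}
Final holders: {none} -> 0 thread(s)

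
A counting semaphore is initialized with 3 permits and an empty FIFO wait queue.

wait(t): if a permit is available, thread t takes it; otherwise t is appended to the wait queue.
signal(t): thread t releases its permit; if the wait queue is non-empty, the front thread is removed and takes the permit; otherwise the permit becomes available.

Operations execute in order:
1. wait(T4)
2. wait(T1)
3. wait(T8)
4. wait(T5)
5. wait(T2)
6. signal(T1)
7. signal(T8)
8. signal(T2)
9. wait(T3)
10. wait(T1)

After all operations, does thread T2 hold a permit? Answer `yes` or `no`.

Step 1: wait(T4) -> count=2 queue=[] holders={T4}
Step 2: wait(T1) -> count=1 queue=[] holders={T1,T4}
Step 3: wait(T8) -> count=0 queue=[] holders={T1,T4,T8}
Step 4: wait(T5) -> count=0 queue=[T5] holders={T1,T4,T8}
Step 5: wait(T2) -> count=0 queue=[T5,T2] holders={T1,T4,T8}
Step 6: signal(T1) -> count=0 queue=[T2] holders={T4,T5,T8}
Step 7: signal(T8) -> count=0 queue=[] holders={T2,T4,T5}
Step 8: signal(T2) -> count=1 queue=[] holders={T4,T5}
Step 9: wait(T3) -> count=0 queue=[] holders={T3,T4,T5}
Step 10: wait(T1) -> count=0 queue=[T1] holders={T3,T4,T5}
Final holders: {T3,T4,T5} -> T2 not in holders

Answer: no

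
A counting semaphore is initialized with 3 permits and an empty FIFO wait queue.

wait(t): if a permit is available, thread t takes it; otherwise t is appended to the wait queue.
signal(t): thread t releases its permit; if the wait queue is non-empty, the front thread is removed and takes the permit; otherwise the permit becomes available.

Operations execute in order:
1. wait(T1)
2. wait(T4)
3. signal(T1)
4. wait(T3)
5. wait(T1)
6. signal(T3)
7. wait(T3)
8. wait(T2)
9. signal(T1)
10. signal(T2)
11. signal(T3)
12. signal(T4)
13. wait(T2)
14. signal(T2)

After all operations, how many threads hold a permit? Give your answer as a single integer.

Answer: 0

Derivation:
Step 1: wait(T1) -> count=2 queue=[] holders={T1}
Step 2: wait(T4) -> count=1 queue=[] holders={T1,T4}
Step 3: signal(T1) -> count=2 queue=[] holders={T4}
Step 4: wait(T3) -> count=1 queue=[] holders={T3,T4}
Step 5: wait(T1) -> count=0 queue=[] holders={T1,T3,T4}
Step 6: signal(T3) -> count=1 queue=[] holders={T1,T4}
Step 7: wait(T3) -> count=0 queue=[] holders={T1,T3,T4}
Step 8: wait(T2) -> count=0 queue=[T2] holders={T1,T3,T4}
Step 9: signal(T1) -> count=0 queue=[] holders={T2,T3,T4}
Step 10: signal(T2) -> count=1 queue=[] holders={T3,T4}
Step 11: signal(T3) -> count=2 queue=[] holders={T4}
Step 12: signal(T4) -> count=3 queue=[] holders={none}
Step 13: wait(T2) -> count=2 queue=[] holders={T2}
Step 14: signal(T2) -> count=3 queue=[] holders={none}
Final holders: {none} -> 0 thread(s)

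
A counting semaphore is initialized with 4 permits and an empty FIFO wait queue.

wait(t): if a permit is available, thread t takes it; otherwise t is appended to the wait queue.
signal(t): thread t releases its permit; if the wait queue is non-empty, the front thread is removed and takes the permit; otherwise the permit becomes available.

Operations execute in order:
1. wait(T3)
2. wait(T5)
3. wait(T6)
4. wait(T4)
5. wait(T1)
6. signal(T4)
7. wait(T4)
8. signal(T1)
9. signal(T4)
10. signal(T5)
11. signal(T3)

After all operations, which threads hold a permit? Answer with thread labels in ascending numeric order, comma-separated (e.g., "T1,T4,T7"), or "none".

Answer: T6

Derivation:
Step 1: wait(T3) -> count=3 queue=[] holders={T3}
Step 2: wait(T5) -> count=2 queue=[] holders={T3,T5}
Step 3: wait(T6) -> count=1 queue=[] holders={T3,T5,T6}
Step 4: wait(T4) -> count=0 queue=[] holders={T3,T4,T5,T6}
Step 5: wait(T1) -> count=0 queue=[T1] holders={T3,T4,T5,T6}
Step 6: signal(T4) -> count=0 queue=[] holders={T1,T3,T5,T6}
Step 7: wait(T4) -> count=0 queue=[T4] holders={T1,T3,T5,T6}
Step 8: signal(T1) -> count=0 queue=[] holders={T3,T4,T5,T6}
Step 9: signal(T4) -> count=1 queue=[] holders={T3,T5,T6}
Step 10: signal(T5) -> count=2 queue=[] holders={T3,T6}
Step 11: signal(T3) -> count=3 queue=[] holders={T6}
Final holders: T6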